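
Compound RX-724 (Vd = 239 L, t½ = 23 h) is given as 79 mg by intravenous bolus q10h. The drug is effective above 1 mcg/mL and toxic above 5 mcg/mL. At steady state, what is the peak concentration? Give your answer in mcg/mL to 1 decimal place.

1.3 mcg/mL

τ/t½ = 10/23 ≈ 0.43478, so fraction remaining f = (1/2)^(10/23) ≈ 0.7398.
Accumulation ratio R = 1/(1 − f) ≈ 1/0.2602 ≈ 3.8432.
Single-dose peak C₀ = D/Vd = 79/239 ≈ 0.331 mcg/mL.
Steady-state peak Cmax,ss = C₀·R ≈ 0.331 × 3.8432 ≈ 1.272 mcg/mL.
Peak 1.3 mcg/mL vs MTC 5 mcg/mL: below toxic threshold.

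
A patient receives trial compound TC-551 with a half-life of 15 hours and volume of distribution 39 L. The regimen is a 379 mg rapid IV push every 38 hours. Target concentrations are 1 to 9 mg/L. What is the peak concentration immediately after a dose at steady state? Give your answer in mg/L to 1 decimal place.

Over one 38-h interval, 38/15 ≈ 2.5333 half-lives elapse, leaving f ≈ 0.1727 of each dose.
At steady state, accumulation factor R = 1/(1 − e^(−kτ)) ≈ 1.2088.
Each bolus raises the concentration by D/Vd = 379/39 ≈ 9.718 mg/L.
Cmax,ss = C₀/(1 − f) ≈ 9.718/0.8273 ≈ 11.747 mg/L.
Peak 11.7 mg/L vs MTC 9 mg/L: exceeds toxic threshold.

11.7 mg/L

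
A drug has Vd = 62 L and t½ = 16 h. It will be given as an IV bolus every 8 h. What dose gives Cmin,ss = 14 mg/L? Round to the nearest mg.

τ/t½ = 8/16 ≈ 0.5, so f = (1/2)^(8/16) ≈ 0.707107.
Cmin,ss = (D/Vd)·f/(1−f), so D = Cmin,ss·Vd·(1−f)/f.
D = 14 × 62 × (1−f)/f ≈ 14 × 62 × 0.41421 ≈ 359.53 mg.

360 mg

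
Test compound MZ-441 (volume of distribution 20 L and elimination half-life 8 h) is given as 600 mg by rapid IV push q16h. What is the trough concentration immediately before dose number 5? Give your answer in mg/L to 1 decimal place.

10.0 mg/L

f = (1/2)^(τ/t½) = (1/2)^(16/8) ≈ 0.2500.
C₀ = D/Vd = 600/20 ≈ 30.000 mg/L.
Before the 5th dose, 4 doses have been given. Superposition: Cmin = C₀·(f + f² + … + f^4).
≈ 30.000 × (0.2500 + 0.0625 + 0.0156 + 0.0039) ≈ 30.000 × 0.3320 ≈ 9.960 mg/L.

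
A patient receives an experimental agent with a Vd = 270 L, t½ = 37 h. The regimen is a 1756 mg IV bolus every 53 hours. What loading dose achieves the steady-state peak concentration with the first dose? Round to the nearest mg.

2790 mg

f = (1/2)^(53/37) ≈ 0.370506; accumulation ratio R = 1/(1−f) ≈ 1.58858.
Loading dose to hit Cmax,ss on first dose: D_load = D_maint·R ≈ 1756 × 1.58858 ≈ 2789.55 mg.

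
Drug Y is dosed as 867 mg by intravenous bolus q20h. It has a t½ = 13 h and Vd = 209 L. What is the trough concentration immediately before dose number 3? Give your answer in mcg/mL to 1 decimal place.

f = (1/2)^(τ/t½) = (1/2)^(20/13) ≈ 0.3443.
C₀ = D/Vd = 867/209 ≈ 4.148 mcg/mL.
Before the 3rd dose, 2 doses have been given. Superposition: Cmin = C₀·(f + f²).
≈ 4.148 × (0.3443 + 0.1185) ≈ 4.148 × 0.4628 ≈ 1.920 mcg/mL.

1.9 mcg/mL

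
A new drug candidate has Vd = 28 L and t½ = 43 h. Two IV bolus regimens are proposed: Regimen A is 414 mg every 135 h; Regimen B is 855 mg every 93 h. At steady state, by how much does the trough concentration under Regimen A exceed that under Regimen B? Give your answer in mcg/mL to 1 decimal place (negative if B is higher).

Regimen A: f = (1/2)^(135/43) ≈ 0.1135; Cmin,ss = (414/28)·f/(1−f) ≈ 1.893 mcg/mL.
Regimen B: f = (1/2)^(93/43) ≈ 0.2233; Cmin,ss = (855/28)·f/(1−f) ≈ 8.779 mcg/mL.
Difference ≈ 1.893 − 8.779 ≈ -6.886 mcg/mL.

-6.9 mcg/mL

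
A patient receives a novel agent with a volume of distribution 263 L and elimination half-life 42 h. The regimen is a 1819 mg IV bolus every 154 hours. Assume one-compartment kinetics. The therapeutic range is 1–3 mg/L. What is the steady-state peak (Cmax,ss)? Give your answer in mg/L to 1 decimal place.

τ/t½ = 154/42 ≈ 3.6667, so fraction remaining f = (1/2)^(154/42) ≈ 0.0787.
Accumulation ratio R = 1/(1 − f) ≈ 1/0.9213 ≈ 1.0854.
Single-dose peak C₀ = D/Vd = 1819/263 ≈ 6.916 mg/L.
Steady-state peak Cmax,ss = C₀·R ≈ 6.916 × 1.0854 ≈ 7.507 mg/L.
Peak 7.5 mg/L vs MTC 3 mg/L: exceeds toxic threshold.

7.5 mg/L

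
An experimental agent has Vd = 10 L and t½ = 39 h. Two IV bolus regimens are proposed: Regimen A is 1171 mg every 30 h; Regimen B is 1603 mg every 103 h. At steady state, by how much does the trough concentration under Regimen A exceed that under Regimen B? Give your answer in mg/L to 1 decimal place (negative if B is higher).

135.6 mg/L

Regimen A: f = (1/2)^(30/39) ≈ 0.5867; Cmin,ss = (1171/10)·f/(1−f) ≈ 166.229 mg/L.
Regimen B: f = (1/2)^(103/39) ≈ 0.1603; Cmin,ss = (1603/10)·f/(1−f) ≈ 30.602 mg/L.
Difference ≈ 166.229 − 30.602 ≈ 135.627 mg/L.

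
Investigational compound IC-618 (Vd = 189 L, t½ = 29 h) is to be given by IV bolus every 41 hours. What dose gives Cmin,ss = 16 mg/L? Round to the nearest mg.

5033 mg

τ/t½ = 41/29 ≈ 1.4138, so f = (1/2)^(41/29) ≈ 0.375324.
Cmin,ss = (D/Vd)·f/(1−f), so D = Cmin,ss·Vd·(1−f)/f.
D = 16 × 189 × (1−f)/f ≈ 16 × 189 × 1.66436 ≈ 5033.02 mg.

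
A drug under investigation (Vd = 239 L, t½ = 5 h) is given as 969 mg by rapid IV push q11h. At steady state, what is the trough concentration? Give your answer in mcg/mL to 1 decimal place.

1.1 mcg/mL

τ/t½ = 11/5 ≈ 2.2, so fraction remaining f = (1/2)^(11/5) ≈ 0.2176.
Accumulation ratio R = 1/(1 − f) ≈ 1/0.7824 ≈ 1.2781.
Single-dose peak C₀ = D/Vd = 969/239 ≈ 4.054 mcg/mL.
Steady-state peak Cmax,ss = C₀·R ≈ 4.054 × 1.2781 ≈ 5.181 mcg/mL.
One interval later, Cmin,ss = Cmax,ss·e^(−kτ) ≈ 5.181 × 0.2176 ≈ 1.127 mcg/mL.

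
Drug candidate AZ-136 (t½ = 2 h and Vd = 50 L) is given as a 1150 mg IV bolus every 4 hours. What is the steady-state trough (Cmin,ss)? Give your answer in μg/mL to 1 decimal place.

7.7 μg/mL

τ = 4 h = 2 half-lives, so f = (1/2)^2 = 0.25.
Accumulation ratio R = 1/(1 − f) = 1/0.75 = 4/3.
Single-dose peak C₀ = D/Vd = 1150/50 = 23 μg/mL.
Steady-state peak Cmax,ss = C₀·R = 23 × 4/3 ≈ 30.667 μg/mL.
Steady-state trough Cmin,ss = Cmax,ss·f ≈ 30.667 × 0.25 ≈ 7.667 μg/mL.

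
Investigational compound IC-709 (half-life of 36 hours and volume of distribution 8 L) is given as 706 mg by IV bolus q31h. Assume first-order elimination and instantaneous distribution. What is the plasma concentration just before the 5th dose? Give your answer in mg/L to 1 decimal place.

f = (1/2)^(τ/t½) = (1/2)^(31/36) ≈ 0.5505.
C₀ = D/Vd = 706/8 ≈ 88.250 mg/L.
Before the 5th dose, 4 doses have been given. Superposition: Cmin = C₀·(f + f² + … + f^4).
≈ 88.250 × (0.5505 + 0.3031 + 0.1668 + 0.0918) ≈ 88.250 × 1.1122 ≈ 98.152 mg/L.

98.2 mg/L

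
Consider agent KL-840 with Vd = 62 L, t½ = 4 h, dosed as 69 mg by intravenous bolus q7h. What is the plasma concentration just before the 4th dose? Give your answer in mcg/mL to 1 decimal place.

0.5 mcg/mL

f = (1/2)^(τ/t½) = (1/2)^(7/4) ≈ 0.2973.
C₀ = D/Vd = 69/62 ≈ 1.113 mcg/mL.
Before the 4th dose, 3 doses have been given. Superposition: Cmin = C₀·(f + f² + … + f^3).
≈ 1.113 × (0.2973 + 0.0884 + 0.0263) ≈ 1.113 × 0.4120 ≈ 0.459 mcg/mL.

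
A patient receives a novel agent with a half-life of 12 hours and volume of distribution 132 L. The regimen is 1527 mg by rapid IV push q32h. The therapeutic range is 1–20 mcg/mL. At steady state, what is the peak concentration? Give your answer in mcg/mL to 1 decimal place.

τ/t½ = 32/12 ≈ 2.6667, so fraction remaining f = (1/2)^(32/12) ≈ 0.1575.
Accumulation ratio R = 1/(1 − f) ≈ 1/0.8425 ≈ 1.1869.
Each bolus raises the concentration by D/Vd = 1527/132 ≈ 11.568 mcg/mL.
Steady-state peak Cmax,ss = C₀·R ≈ 11.568 × 1.1869 ≈ 13.730 mcg/mL.
Peak 13.7 mcg/mL vs MTC 20 mcg/mL: below toxic threshold.

13.7 mcg/mL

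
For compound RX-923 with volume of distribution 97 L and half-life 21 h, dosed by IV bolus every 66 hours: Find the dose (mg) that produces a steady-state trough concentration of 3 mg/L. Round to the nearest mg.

2279 mg

τ/t½ = 66/21 ≈ 3.1429, so f = (1/2)^(66/21) ≈ 0.113215.
Cmin,ss = (D/Vd)·f/(1−f), so D = Cmin,ss·Vd·(1−f)/f.
D = 3 × 97 × (1−f)/f ≈ 3 × 97 × 7.83275 ≈ 2279.33 mg.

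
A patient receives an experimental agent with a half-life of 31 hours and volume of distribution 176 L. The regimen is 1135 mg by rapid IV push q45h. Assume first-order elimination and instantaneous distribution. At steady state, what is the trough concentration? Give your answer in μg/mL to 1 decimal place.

3.7 μg/mL

Over one 45-h interval, 45/31 ≈ 1.4516 half-lives elapse, leaving f ≈ 0.3656 of each dose.
Accumulation ratio R = 1/(1 − f) ≈ 1/0.6344 ≈ 1.5763.
Single-dose peak C₀ = D/Vd = 1135/176 ≈ 6.449 μg/mL.
Steady-state peak Cmax,ss = C₀·R ≈ 6.449 × 1.5763 ≈ 10.166 μg/mL.
Steady-state trough Cmin,ss = Cmax,ss·f ≈ 10.166 × 0.3656 ≈ 3.717 μg/mL.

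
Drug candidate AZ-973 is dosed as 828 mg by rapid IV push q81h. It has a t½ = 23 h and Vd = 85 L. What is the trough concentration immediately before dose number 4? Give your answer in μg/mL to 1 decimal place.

0.9 μg/mL

f = (1/2)^(τ/t½) = (1/2)^(81/23) ≈ 0.0871.
C₀ = D/Vd = 828/85 ≈ 9.741 μg/mL.
Before the 4th dose, 3 doses have been given. Superposition: Cmin = C₀·(f + f² + … + f^3).
≈ 9.741 × (0.0871 + 0.0076 + 0.0007) ≈ 9.741 × 0.0954 ≈ 0.929 μg/mL.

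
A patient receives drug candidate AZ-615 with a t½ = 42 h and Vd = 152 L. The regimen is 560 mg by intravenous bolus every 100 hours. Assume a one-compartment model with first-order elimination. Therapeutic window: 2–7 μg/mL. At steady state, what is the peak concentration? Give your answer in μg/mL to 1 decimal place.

τ/t½ = 100/42 ≈ 2.381, so fraction remaining f = (1/2)^(100/42) ≈ 0.1920.
At steady state, accumulation factor R = 1/(1 − e^(−kτ)) ≈ 1.2376.
Each bolus raises the concentration by D/Vd = 560/152 ≈ 3.684 μg/mL.
Steady-state peak Cmax,ss = C₀·R ≈ 3.684 × 1.2376 ≈ 4.559 μg/mL.
Peak 4.6 μg/mL vs MTC 7 μg/mL: below toxic threshold.

4.6 μg/mL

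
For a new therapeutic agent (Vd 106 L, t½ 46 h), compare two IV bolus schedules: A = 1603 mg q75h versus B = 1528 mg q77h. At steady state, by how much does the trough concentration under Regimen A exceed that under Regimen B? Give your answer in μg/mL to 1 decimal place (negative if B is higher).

0.6 μg/mL

Regimen A: f = (1/2)^(75/46) ≈ 0.3230; Cmin,ss = (1603/106)·f/(1−f) ≈ 7.215 μg/mL.
Regimen B: f = (1/2)^(77/46) ≈ 0.3134; Cmin,ss = (1528/106)·f/(1−f) ≈ 6.580 μg/mL.
Difference ≈ 7.215 − 6.580 ≈ 0.635 μg/mL.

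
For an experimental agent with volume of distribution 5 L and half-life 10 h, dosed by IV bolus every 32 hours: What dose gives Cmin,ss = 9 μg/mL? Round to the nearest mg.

369 mg

τ/t½ = 32/10 ≈ 3.2, so f = (1/2)^(32/10) ≈ 0.108819.
Cmin,ss = (D/Vd)·f/(1−f), so D = Cmin,ss·Vd·(1−f)/f.
D = 9 × 5 × (1−f)/f ≈ 9 × 5 × 8.18957 ≈ 368.53 mg.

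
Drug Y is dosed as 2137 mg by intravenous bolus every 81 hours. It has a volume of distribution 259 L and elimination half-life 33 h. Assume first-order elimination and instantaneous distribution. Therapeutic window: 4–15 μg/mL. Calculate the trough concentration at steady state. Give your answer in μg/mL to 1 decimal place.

1.8 μg/mL

τ/t½ = 81/33 ≈ 2.4545, so fraction remaining f = (1/2)^(81/33) ≈ 0.1824.
At steady state, accumulation factor R = 1/(1 − e^(−kτ)) ≈ 1.2231.
Each bolus raises the concentration by D/Vd = 2137/259 ≈ 8.251 μg/mL.
Cmax,ss = C₀/(1 − f) ≈ 8.251/0.8176 ≈ 10.092 μg/mL.
Steady-state trough Cmin,ss = Cmax,ss·f ≈ 10.092 × 0.1824 ≈ 1.841 μg/mL.
Trough 1.8 μg/mL vs MEC 4 μg/mL: subtherapeutic.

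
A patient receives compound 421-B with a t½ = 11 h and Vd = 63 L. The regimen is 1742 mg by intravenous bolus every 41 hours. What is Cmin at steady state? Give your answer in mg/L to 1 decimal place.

τ/t½ = 41/11 ≈ 3.7273, so fraction remaining f = (1/2)^(41/11) ≈ 0.0755.
Each bolus raises the concentration by D/Vd = 1742/63 ≈ 27.651 mg/L.
Steady-state trough Cmin,ss = C₀·f/(1−f) ≈ 27.651 × 0.0755/0.9245 ≈ 2.258 mg/L.

2.3 mg/L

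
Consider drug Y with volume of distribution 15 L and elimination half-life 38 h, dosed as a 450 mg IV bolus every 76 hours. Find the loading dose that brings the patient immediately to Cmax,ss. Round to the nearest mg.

600 mg

f = (1/2)^(76/38) ≈ 0.250000; accumulation ratio R = 1/(1−f) ≈ 1.33333.
Loading dose to hit Cmax,ss on first dose: D_load = D_maint·R ≈ 450 × 1.33333 ≈ 600.00 mg.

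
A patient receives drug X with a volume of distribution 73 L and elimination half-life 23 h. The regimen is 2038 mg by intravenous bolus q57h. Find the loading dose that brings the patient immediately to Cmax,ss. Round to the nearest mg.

2484 mg

f = (1/2)^(57/23) ≈ 0.179461; accumulation ratio R = 1/(1−f) ≈ 1.21871.
Loading dose to hit Cmax,ss on first dose: D_load = D_maint·R ≈ 2038 × 1.21871 ≈ 2483.73 mg.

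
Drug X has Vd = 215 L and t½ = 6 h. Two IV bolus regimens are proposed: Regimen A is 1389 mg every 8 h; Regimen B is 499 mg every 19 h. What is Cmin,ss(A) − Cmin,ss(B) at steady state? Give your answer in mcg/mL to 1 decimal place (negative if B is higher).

4.0 mcg/mL

Regimen A: f = (1/2)^(8/6) ≈ 0.3969; Cmin,ss = (1389/215)·f/(1−f) ≈ 4.252 mcg/mL.
Regimen B: f = (1/2)^(19/6) ≈ 0.1114; Cmin,ss = (499/215)·f/(1−f) ≈ 0.291 mcg/mL.
Difference ≈ 4.252 − 0.291 ≈ 3.961 mcg/mL.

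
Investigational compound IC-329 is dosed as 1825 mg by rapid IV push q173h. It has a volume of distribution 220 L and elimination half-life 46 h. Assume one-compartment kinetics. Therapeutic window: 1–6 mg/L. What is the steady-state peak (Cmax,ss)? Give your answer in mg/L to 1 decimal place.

9.0 mg/L

k = ln2/t½ = ln2/46 ≈ 0.015068 h⁻¹; fraction remaining f = e^(−kτ) = e^(−0.015068×173) ≈ 0.0738.
Accumulation ratio R = 1/(1 − f) ≈ 1/0.9262 ≈ 1.0797.
Single-dose peak C₀ = D/Vd = 1825/220 ≈ 8.295 mg/L.
Steady-state peak Cmax,ss = C₀·R ≈ 8.295 × 1.0797 ≈ 8.956 mg/L.
Peak 9.0 mg/L vs MTC 6 mg/L: exceeds toxic threshold.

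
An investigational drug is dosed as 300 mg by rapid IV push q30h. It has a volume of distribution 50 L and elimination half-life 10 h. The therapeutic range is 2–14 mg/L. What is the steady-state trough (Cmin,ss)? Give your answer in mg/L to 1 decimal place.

0.9 mg/L

τ = 30 h = 3 half-lives, so f = (1/2)^3 = 0.125.
Accumulation ratio R = 1/(1 − f) = 1/0.875 = 8/7.
Single-dose peak C₀ = D/Vd = 300/50 = 6 mg/L.
Steady-state peak Cmax,ss = C₀·R = 6 × 8/7 ≈ 6.857 mg/L.
Steady-state trough Cmin,ss = Cmax,ss·f ≈ 6.857 × 0.125 ≈ 0.857 mg/L.
Trough 0.9 mg/L vs MEC 2 mg/L: subtherapeutic.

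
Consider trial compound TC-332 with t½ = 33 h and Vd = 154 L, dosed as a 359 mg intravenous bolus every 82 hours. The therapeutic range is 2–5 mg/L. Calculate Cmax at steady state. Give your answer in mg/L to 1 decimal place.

k = ln2/t½ = ln2/33 ≈ 0.021004 h⁻¹; fraction remaining f = e^(−kτ) = e^(−0.021004×82) ≈ 0.1786.
At steady state, accumulation factor R = 1/(1 − e^(−kτ)) ≈ 1.2174.
Each bolus raises the concentration by D/Vd = 359/154 ≈ 2.331 mg/L.
Steady-state peak Cmax,ss = C₀·R ≈ 2.331 × 1.2174 ≈ 2.838 mg/L.
Peak 2.8 mg/L vs MTC 5 mg/L: below toxic threshold.

2.8 mg/L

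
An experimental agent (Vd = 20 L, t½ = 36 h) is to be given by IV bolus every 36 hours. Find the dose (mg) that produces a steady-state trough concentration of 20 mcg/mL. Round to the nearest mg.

400 mg

τ/t½ = 36/36 ≈ 1, so f = (1/2)^(36/36) ≈ 0.500000.
Cmin,ss = (D/Vd)·f/(1−f), so D = Cmin,ss·Vd·(1−f)/f.
D = 20 × 20 × (1−f)/f ≈ 20 × 20 × 1.00000 ≈ 400.00 mg.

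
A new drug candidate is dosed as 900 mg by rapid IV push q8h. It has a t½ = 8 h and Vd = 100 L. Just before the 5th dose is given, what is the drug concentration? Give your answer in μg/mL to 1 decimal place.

8.4 μg/mL

f = (1/2)^(τ/t½) = (1/2)^(8/8) ≈ 0.5000.
C₀ = D/Vd = 900/100 ≈ 9.000 μg/mL.
Before the 5th dose, 4 doses have been given. Superposition: Cmin = C₀·(f + f² + … + f^4).
≈ 9.000 × (0.5000 + 0.2500 + 0.1250 + 0.0625) ≈ 9.000 × 0.9375 ≈ 8.438 μg/mL.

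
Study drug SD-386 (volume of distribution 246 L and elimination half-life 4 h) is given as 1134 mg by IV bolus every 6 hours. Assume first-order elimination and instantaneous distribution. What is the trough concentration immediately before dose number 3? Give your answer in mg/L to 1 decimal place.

f = (1/2)^(τ/t½) = (1/2)^(6/4) ≈ 0.3536.
C₀ = D/Vd = 1134/246 ≈ 4.610 mg/L.
Before the 3rd dose, 2 doses have been given. Superposition: Cmin = C₀·(f + f²).
≈ 4.610 × (0.3536 + 0.1250) ≈ 4.610 × 0.4786 ≈ 2.206 mg/L.

2.2 mg/L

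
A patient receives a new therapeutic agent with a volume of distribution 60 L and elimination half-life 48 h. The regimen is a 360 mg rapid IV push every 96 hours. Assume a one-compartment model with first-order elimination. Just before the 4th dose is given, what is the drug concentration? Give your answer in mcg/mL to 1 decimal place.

f = (1/2)^(τ/t½) = (1/2)^(96/48) ≈ 0.2500.
C₀ = D/Vd = 360/60 ≈ 6.000 mcg/mL.
Before the 4th dose, 3 doses have been given. Superposition: Cmin = C₀·(f + f² + … + f^3).
≈ 6.000 × (0.2500 + 0.0625 + 0.0156) ≈ 6.000 × 0.3281 ≈ 1.969 mcg/mL.

2.0 mcg/mL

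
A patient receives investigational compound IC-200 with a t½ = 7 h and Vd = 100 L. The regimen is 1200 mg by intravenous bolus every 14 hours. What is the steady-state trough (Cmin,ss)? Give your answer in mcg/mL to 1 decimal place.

τ = 14 h = 2 half-lives, so f = (1/2)^2 = 0.25.
Accumulation ratio R = 1/(1 − f) = 1/0.75 = 4/3.
Single-dose peak C₀ = D/Vd = 1200/100 = 12 mcg/mL.
Steady-state peak Cmax,ss = C₀·R = 12 × 4/3 ≈ 16.000 mcg/mL.
Steady-state trough Cmin,ss = Cmax,ss·f ≈ 16.000 × 0.25 ≈ 4.000 mcg/mL.

4.0 mcg/mL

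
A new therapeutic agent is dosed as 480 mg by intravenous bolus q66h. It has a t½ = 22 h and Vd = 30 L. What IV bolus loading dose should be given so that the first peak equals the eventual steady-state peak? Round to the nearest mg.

f = (1/2)^(66/22) ≈ 0.125000; accumulation ratio R = 1/(1−f) ≈ 1.14286.
Loading dose to hit Cmax,ss on first dose: D_load = D_maint·R ≈ 480 × 1.14286 ≈ 548.57 mg.

549 mg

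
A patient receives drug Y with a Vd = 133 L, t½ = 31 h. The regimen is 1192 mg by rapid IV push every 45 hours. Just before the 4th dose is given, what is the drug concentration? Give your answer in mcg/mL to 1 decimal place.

f = (1/2)^(τ/t½) = (1/2)^(45/31) ≈ 0.3656.
C₀ = D/Vd = 1192/133 ≈ 8.962 mcg/mL.
Before the 4th dose, 3 doses have been given. Superposition: Cmin = C₀·(f + f² + … + f^3).
≈ 8.962 × (0.3656 + 0.1337 + 0.0489) ≈ 8.962 × 0.5482 ≈ 4.913 mcg/mL.

4.9 mcg/mL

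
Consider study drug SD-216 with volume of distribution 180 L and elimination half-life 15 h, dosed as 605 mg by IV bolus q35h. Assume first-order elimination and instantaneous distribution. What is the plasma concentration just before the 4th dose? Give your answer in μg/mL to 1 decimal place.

f = (1/2)^(τ/t½) = (1/2)^(35/15) ≈ 0.1984.
C₀ = D/Vd = 605/180 ≈ 3.361 μg/mL.
Before the 4th dose, 3 doses have been given. Superposition: Cmin = C₀·(f + f² + … + f^3).
≈ 3.361 × (0.1984 + 0.0394 + 0.0078) ≈ 3.361 × 0.2456 ≈ 0.825 μg/mL.

0.8 μg/mL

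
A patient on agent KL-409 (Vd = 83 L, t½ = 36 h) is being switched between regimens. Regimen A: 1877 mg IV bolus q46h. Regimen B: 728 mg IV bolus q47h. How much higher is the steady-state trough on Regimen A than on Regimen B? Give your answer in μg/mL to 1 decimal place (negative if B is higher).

Regimen A: f = (1/2)^(46/36) ≈ 0.4124; Cmin,ss = (1877/83)·f/(1−f) ≈ 15.872 μg/mL.
Regimen B: f = (1/2)^(47/36) ≈ 0.4046; Cmin,ss = (728/83)·f/(1−f) ≈ 5.960 μg/mL.
Difference ≈ 15.872 − 5.960 ≈ 9.912 μg/mL.

9.9 μg/mL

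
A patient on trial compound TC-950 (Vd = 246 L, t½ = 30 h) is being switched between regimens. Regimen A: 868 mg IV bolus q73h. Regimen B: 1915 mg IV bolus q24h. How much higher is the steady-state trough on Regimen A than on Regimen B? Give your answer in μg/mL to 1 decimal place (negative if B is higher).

-9.7 μg/mL

Regimen A: f = (1/2)^(73/30) ≈ 0.1851; Cmin,ss = (868/246)·f/(1−f) ≈ 0.801 μg/mL.
Regimen B: f = (1/2)^(24/30) ≈ 0.5743; Cmin,ss = (1915/246)·f/(1−f) ≈ 10.502 μg/mL.
Difference ≈ 0.801 − 10.502 ≈ -9.701 μg/mL.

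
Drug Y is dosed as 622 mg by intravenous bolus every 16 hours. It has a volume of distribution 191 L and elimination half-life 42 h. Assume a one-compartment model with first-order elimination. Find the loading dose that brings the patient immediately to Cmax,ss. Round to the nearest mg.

2680 mg

f = (1/2)^(16/42) ≈ 0.767930; accumulation ratio R = 1/(1−f) ≈ 4.30904.
Loading dose to hit Cmax,ss on first dose: D_load = D_maint·R ≈ 622 × 4.30904 ≈ 2680.22 mg.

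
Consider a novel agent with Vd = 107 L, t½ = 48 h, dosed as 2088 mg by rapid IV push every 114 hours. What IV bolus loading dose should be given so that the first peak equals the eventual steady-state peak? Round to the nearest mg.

f = (1/2)^(114/48) ≈ 0.192776; accumulation ratio R = 1/(1−f) ≈ 1.23881.
Loading dose to hit Cmax,ss on first dose: D_load = D_maint·R ≈ 2088 × 1.23881 ≈ 2586.64 mg.

2587 mg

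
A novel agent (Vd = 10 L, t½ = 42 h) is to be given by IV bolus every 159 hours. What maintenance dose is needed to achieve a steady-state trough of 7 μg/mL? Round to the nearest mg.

895 mg

τ/t½ = 159/42 ≈ 3.7857, so f = (1/2)^(159/42) ≈ 0.072508.
Cmin,ss = (D/Vd)·f/(1−f), so D = Cmin,ss·Vd·(1−f)/f.
D = 7 × 10 × (1−f)/f ≈ 7 × 10 × 12.79158 ≈ 895.41 mg.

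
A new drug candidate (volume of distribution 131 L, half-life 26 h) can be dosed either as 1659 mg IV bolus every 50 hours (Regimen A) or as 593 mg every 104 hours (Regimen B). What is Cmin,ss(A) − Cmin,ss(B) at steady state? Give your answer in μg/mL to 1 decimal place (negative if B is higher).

Regimen A: f = (1/2)^(50/26) ≈ 0.2637; Cmin,ss = (1659/131)·f/(1−f) ≈ 4.536 μg/mL.
Regimen B: f = (1/2)^(104/26) ≈ 0.0625; Cmin,ss = (593/131)·f/(1−f) ≈ 0.302 μg/mL.
Difference ≈ 4.536 − 0.302 ≈ 4.234 μg/mL.

4.2 μg/mL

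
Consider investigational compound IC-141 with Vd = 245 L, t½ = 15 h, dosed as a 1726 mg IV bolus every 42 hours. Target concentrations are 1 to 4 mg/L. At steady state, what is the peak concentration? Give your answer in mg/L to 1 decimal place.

8.2 mg/L

τ/t½ = 42/15 ≈ 2.8, so fraction remaining f = (1/2)^(42/15) ≈ 0.1436.
Accumulation ratio R = 1/(1 − f) ≈ 1/0.8564 ≈ 1.1677.
Single-dose peak C₀ = D/Vd = 1726/245 ≈ 7.045 mg/L.
Cmax,ss = C₀/(1 − f) ≈ 7.045/0.8564 ≈ 8.226 mg/L.
Peak 8.2 mg/L vs MTC 4 mg/L: exceeds toxic threshold.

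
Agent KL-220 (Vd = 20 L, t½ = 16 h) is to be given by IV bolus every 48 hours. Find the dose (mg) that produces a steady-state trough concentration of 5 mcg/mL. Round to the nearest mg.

τ/t½ = 48/16 ≈ 3, so f = (1/2)^(48/16) ≈ 0.125000.
Cmin,ss = (D/Vd)·f/(1−f), so D = Cmin,ss·Vd·(1−f)/f.
D = 5 × 20 × (1−f)/f ≈ 5 × 20 × 7.00000 ≈ 700.00 mg.

700 mg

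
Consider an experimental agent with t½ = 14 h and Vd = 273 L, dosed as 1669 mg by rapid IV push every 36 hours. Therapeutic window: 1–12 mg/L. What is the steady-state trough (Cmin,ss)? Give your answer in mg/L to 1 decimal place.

1.2 mg/L

k = ln2/t½ = ln2/14 ≈ 0.049511 h⁻¹; fraction remaining f = e^(−kτ) = e^(−0.049511×36) ≈ 0.1682.
At steady state, accumulation factor R = 1/(1 − e^(−kτ)) ≈ 1.2022.
Each bolus raises the concentration by D/Vd = 1669/273 ≈ 6.114 mg/L.
Cmax,ss = C₀/(1 − f) ≈ 6.114/0.8318 ≈ 7.350 mg/L.
Steady-state trough Cmin,ss = Cmax,ss·f ≈ 7.350 × 0.1682 ≈ 1.236 mg/L.
Trough 1.2 mg/L vs MEC 1 mg/L: adequate.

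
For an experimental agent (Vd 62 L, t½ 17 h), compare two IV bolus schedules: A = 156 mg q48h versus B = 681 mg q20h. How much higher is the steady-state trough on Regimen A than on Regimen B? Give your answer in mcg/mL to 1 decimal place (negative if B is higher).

-8.3 mcg/mL

Regimen A: f = (1/2)^(48/17) ≈ 0.1413; Cmin,ss = (156/62)·f/(1−f) ≈ 0.414 mcg/mL.
Regimen B: f = (1/2)^(20/17) ≈ 0.4424; Cmin,ss = (681/62)·f/(1−f) ≈ 8.715 mcg/mL.
Difference ≈ 0.414 − 8.715 ≈ -8.301 mcg/mL.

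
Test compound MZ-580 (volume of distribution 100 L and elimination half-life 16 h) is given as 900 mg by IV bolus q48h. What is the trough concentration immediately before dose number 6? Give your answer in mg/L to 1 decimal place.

f = (1/2)^(τ/t½) = (1/2)^(48/16) ≈ 0.1250.
C₀ = D/Vd = 900/100 ≈ 9.000 mg/L.
Before the 6th dose, 5 doses have been given. Superposition: Cmin = C₀·(f + f² + … + f^5).
≈ 9.000 × (0.1250 + 0.0156 + 0.0020 + 0.0002 + 0.0000) ≈ 9.000 × 0.1428 ≈ 1.285 mg/L.

1.3 mg/L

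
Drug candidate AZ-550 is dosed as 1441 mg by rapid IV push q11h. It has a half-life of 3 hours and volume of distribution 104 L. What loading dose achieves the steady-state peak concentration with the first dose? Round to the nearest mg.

f = (1/2)^(11/3) ≈ 0.078745; accumulation ratio R = 1/(1−f) ≈ 1.08548.
Loading dose to hit Cmax,ss on first dose: D_load = D_maint·R ≈ 1441 × 1.08548 ≈ 1564.18 mg.

1564 mg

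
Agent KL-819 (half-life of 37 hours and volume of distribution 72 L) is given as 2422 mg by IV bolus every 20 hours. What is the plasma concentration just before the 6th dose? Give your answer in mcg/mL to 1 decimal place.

62.6 mcg/mL

f = (1/2)^(τ/t½) = (1/2)^(20/37) ≈ 0.6875.
C₀ = D/Vd = 2422/72 ≈ 33.639 mcg/mL.
Before the 6th dose, 5 doses have been given. Superposition: Cmin = C₀·(f + f² + … + f^5).
≈ 33.639 × (0.6875 + 0.4727 + 0.3250 + 0.2234 + 0.1536) ≈ 33.639 × 1.8622 ≈ 62.643 mcg/mL.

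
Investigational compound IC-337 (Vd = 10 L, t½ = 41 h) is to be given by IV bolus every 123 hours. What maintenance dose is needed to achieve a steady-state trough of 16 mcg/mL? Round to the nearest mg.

1120 mg

τ/t½ = 123/41 ≈ 3, so f = (1/2)^(123/41) ≈ 0.125000.
Cmin,ss = (D/Vd)·f/(1−f), so D = Cmin,ss·Vd·(1−f)/f.
D = 16 × 10 × (1−f)/f ≈ 16 × 10 × 7.00000 ≈ 1120.00 mg.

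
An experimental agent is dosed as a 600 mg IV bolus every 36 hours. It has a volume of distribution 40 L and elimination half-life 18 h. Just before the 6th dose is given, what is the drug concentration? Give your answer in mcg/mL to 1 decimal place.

5.0 mcg/mL

f = (1/2)^(τ/t½) = (1/2)^(36/18) ≈ 0.2500.
C₀ = D/Vd = 600/40 ≈ 15.000 mcg/mL.
Before the 6th dose, 5 doses have been given. Superposition: Cmin = C₀·(f + f² + … + f^5).
≈ 15.000 × (0.2500 + 0.0625 + 0.0156 + 0.0039 + 0.0010) ≈ 15.000 × 0.3330 ≈ 4.995 mcg/mL.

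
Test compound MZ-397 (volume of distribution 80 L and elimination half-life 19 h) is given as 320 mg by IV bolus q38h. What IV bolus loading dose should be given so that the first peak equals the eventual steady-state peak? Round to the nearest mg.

f = (1/2)^(38/19) ≈ 0.250000; accumulation ratio R = 1/(1−f) ≈ 1.33333.
Loading dose to hit Cmax,ss on first dose: D_load = D_maint·R ≈ 320 × 1.33333 ≈ 426.67 mg.

427 mg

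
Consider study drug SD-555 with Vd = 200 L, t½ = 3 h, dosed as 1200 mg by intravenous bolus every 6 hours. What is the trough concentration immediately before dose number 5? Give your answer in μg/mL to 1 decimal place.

f = (1/2)^(τ/t½) = (1/2)^(6/3) ≈ 0.2500.
C₀ = D/Vd = 1200/200 ≈ 6.000 μg/mL.
Before the 5th dose, 4 doses have been given. Superposition: Cmin = C₀·(f + f² + … + f^4).
≈ 6.000 × (0.2500 + 0.0625 + 0.0156 + 0.0039) ≈ 6.000 × 0.3320 ≈ 1.992 μg/mL.

2.0 μg/mL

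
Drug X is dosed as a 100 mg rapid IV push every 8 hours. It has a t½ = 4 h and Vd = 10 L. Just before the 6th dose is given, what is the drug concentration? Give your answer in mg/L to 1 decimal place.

3.3 mg/L

f = (1/2)^(τ/t½) = (1/2)^(8/4) ≈ 0.2500.
C₀ = D/Vd = 100/10 ≈ 10.000 mg/L.
Before the 6th dose, 5 doses have been given. Superposition: Cmin = C₀·(f + f² + … + f^5).
≈ 10.000 × (0.2500 + 0.0625 + 0.0156 + 0.0039 + 0.0010) ≈ 10.000 × 0.3330 ≈ 3.330 mg/L.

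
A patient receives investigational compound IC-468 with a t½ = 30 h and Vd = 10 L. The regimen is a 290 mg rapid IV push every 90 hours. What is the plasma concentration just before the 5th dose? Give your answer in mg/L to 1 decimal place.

f = (1/2)^(τ/t½) = (1/2)^(90/30) ≈ 0.1250.
C₀ = D/Vd = 290/10 ≈ 29.000 mg/L.
Before the 5th dose, 4 doses have been given. Superposition: Cmin = C₀·(f + f² + … + f^4).
≈ 29.000 × (0.1250 + 0.0156 + 0.0020 + 0.0002) ≈ 29.000 × 0.1428 ≈ 4.141 mg/L.

4.1 mg/L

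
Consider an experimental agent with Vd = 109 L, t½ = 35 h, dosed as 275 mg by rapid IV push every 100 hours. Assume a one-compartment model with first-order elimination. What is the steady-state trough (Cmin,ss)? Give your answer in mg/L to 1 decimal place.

τ/t½ = 100/35 ≈ 2.8571, so fraction remaining f = (1/2)^(100/35) ≈ 0.1380.
Accumulation ratio R = 1/(1 − f) ≈ 1/0.8620 ≈ 1.1601.
Single-dose peak C₀ = D/Vd = 275/109 ≈ 2.523 mg/L.
Cmax,ss = C₀/(1 − f) ≈ 2.523/0.8620 ≈ 2.927 mg/L.
One interval later, Cmin,ss = Cmax,ss·e^(−kτ) ≈ 2.927 × 0.1380 ≈ 0.404 mg/L.

0.4 mg/L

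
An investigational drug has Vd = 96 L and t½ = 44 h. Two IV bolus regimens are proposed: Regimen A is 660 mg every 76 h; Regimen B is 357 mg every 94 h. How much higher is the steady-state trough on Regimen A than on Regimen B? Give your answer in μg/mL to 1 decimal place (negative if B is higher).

Regimen A: f = (1/2)^(76/44) ≈ 0.3020; Cmin,ss = (660/96)·f/(1−f) ≈ 2.975 μg/mL.
Regimen B: f = (1/2)^(94/44) ≈ 0.2275; Cmin,ss = (357/96)·f/(1−f) ≈ 1.095 μg/mL.
Difference ≈ 2.975 − 1.095 ≈ 1.880 μg/mL.

1.9 μg/mL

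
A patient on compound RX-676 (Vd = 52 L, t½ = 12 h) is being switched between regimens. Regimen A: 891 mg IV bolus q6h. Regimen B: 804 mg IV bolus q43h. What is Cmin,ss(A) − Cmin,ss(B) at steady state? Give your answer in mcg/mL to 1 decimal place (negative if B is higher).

40.0 mcg/mL

Regimen A: f = (1/2)^(6/12) ≈ 0.7071; Cmin,ss = (891/52)·f/(1−f) ≈ 41.365 mcg/mL.
Regimen B: f = (1/2)^(43/12) ≈ 0.0834; Cmin,ss = (804/52)·f/(1−f) ≈ 1.407 mcg/mL.
Difference ≈ 41.365 − 1.407 ≈ 39.958 mcg/mL.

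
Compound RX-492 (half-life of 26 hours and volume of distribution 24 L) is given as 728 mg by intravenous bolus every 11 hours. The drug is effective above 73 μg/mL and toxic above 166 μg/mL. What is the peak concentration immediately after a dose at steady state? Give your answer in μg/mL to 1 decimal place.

τ/t½ = 11/26 ≈ 0.42308, so fraction remaining f = (1/2)^(11/26) ≈ 0.7458.
At steady state, accumulation factor R = 1/(1 − e^(−kτ)) ≈ 3.9339.
Each bolus raises the concentration by D/Vd = 728/24 ≈ 30.333 μg/mL.
Steady-state peak Cmax,ss = C₀·R ≈ 30.333 × 3.9339 ≈ 119.327 μg/mL.
Peak 119.3 μg/mL vs MTC 166 μg/mL: below toxic threshold.

119.3 μg/mL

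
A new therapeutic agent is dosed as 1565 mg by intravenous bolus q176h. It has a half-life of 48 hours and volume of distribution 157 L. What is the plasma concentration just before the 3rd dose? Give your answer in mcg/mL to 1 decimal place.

f = (1/2)^(τ/t½) = (1/2)^(176/48) ≈ 0.0787.
C₀ = D/Vd = 1565/157 ≈ 9.968 mcg/mL.
Before the 3rd dose, 2 doses have been given. Superposition: Cmin = C₀·(f + f²).
≈ 9.968 × (0.0787 + 0.0062) ≈ 9.968 × 0.0849 ≈ 0.846 mcg/mL.

0.8 mcg/mL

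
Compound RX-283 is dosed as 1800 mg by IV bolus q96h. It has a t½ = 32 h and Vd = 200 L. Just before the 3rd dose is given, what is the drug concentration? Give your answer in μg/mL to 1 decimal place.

1.3 μg/mL

f = (1/2)^(τ/t½) = (1/2)^(96/32) ≈ 0.1250.
C₀ = D/Vd = 1800/200 ≈ 9.000 μg/mL.
Before the 3rd dose, 2 doses have been given. Superposition: Cmin = C₀·(f + f²).
≈ 9.000 × (0.1250 + 0.0156) ≈ 9.000 × 0.1406 ≈ 1.265 μg/mL.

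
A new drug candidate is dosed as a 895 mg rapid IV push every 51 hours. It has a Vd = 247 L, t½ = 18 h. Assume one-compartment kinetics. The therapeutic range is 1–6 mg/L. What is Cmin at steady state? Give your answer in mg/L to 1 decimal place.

0.6 mg/L

k = ln2/t½ = ln2/18 ≈ 0.038508 h⁻¹; fraction remaining f = e^(−kτ) = e^(−0.038508×51) ≈ 0.1403.
At steady state, accumulation factor R = 1/(1 − e^(−kτ)) ≈ 1.1632.
Single-dose peak C₀ = D/Vd = 895/247 ≈ 3.623 mg/L.
Cmax,ss = C₀/(1 − f) ≈ 3.623/0.8597 ≈ 4.214 mg/L.
One interval later, Cmin,ss = Cmax,ss·e^(−kτ) ≈ 4.214 × 0.1403 ≈ 0.591 mg/L.
Trough 0.6 mg/L vs MEC 1 mg/L: subtherapeutic.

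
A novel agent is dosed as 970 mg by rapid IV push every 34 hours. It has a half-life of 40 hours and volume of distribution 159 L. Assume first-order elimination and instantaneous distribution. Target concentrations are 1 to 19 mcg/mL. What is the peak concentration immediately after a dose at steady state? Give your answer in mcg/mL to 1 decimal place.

13.7 mcg/mL

k = ln2/t½ = ln2/40 ≈ 0.017329 h⁻¹; fraction remaining f = e^(−kτ) = e^(−0.017329×34) ≈ 0.5548.
Accumulation ratio R = 1/(1 − f) ≈ 1/0.4452 ≈ 2.2462.
Single-dose peak C₀ = D/Vd = 970/159 ≈ 6.101 mcg/mL.
Cmax,ss = C₀/(1 − f) ≈ 6.101/0.4452 ≈ 13.704 mcg/mL.
Peak 13.7 mcg/mL vs MTC 19 mcg/mL: below toxic threshold.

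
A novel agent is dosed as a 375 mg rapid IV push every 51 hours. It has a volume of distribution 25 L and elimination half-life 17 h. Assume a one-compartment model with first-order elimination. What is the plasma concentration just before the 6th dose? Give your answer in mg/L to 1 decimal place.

2.1 mg/L

f = (1/2)^(τ/t½) = (1/2)^(51/17) ≈ 0.1250.
C₀ = D/Vd = 375/25 ≈ 15.000 mg/L.
Before the 6th dose, 5 doses have been given. Superposition: Cmin = C₀·(f + f² + … + f^5).
≈ 15.000 × (0.1250 + 0.0156 + 0.0020 + 0.0002 + 0.0000) ≈ 15.000 × 0.1428 ≈ 2.142 mg/L.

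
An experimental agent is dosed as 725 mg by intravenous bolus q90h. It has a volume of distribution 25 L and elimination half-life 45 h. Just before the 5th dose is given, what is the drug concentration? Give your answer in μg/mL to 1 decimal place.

f = (1/2)^(τ/t½) = (1/2)^(90/45) ≈ 0.2500.
C₀ = D/Vd = 725/25 ≈ 29.000 μg/mL.
Before the 5th dose, 4 doses have been given. Superposition: Cmin = C₀·(f + f² + … + f^4).
≈ 29.000 × (0.2500 + 0.0625 + 0.0156 + 0.0039) ≈ 29.000 × 0.3320 ≈ 9.628 μg/mL.

9.6 μg/mL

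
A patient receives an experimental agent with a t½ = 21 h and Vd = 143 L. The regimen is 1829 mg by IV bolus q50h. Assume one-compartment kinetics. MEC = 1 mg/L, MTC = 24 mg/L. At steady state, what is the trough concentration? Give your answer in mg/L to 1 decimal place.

Over one 50-h interval, 50/21 ≈ 2.381 half-lives elapse, leaving f ≈ 0.1920 of each dose.
Accumulation ratio R = 1/(1 − f) ≈ 1/0.8080 ≈ 1.2376.
Single-dose peak C₀ = D/Vd = 1829/143 ≈ 12.790 mg/L.
Steady-state peak Cmax,ss = C₀·R ≈ 12.790 × 1.2376 ≈ 15.829 mg/L.
One interval later, Cmin,ss = Cmax,ss·e^(−kτ) ≈ 15.829 × 0.1920 ≈ 3.039 mg/L.
Trough 3.0 mg/L vs MEC 1 mg/L: adequate.

3.0 mg/L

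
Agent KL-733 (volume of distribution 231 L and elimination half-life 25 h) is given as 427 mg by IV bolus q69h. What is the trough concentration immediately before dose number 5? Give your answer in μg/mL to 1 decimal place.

f = (1/2)^(τ/t½) = (1/2)^(69/25) ≈ 0.1476.
C₀ = D/Vd = 427/231 ≈ 1.848 μg/mL.
Before the 5th dose, 4 doses have been given. Superposition: Cmin = C₀·(f + f² + … + f^4).
≈ 1.848 × (0.1476 + 0.0218 + 0.0032 + 0.0005) ≈ 1.848 × 0.1731 ≈ 0.320 μg/mL.

0.3 μg/mL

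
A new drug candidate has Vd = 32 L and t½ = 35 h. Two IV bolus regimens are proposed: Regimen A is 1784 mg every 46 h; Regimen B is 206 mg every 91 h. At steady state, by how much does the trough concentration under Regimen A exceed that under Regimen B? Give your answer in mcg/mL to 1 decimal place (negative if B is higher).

Regimen A: f = (1/2)^(46/35) ≈ 0.4021; Cmin,ss = (1784/32)·f/(1−f) ≈ 37.493 mcg/mL.
Regimen B: f = (1/2)^(91/35) ≈ 0.1649; Cmin,ss = (206/32)·f/(1−f) ≈ 1.271 mcg/mL.
Difference ≈ 37.493 − 1.271 ≈ 36.222 mcg/mL.

36.2 mcg/mL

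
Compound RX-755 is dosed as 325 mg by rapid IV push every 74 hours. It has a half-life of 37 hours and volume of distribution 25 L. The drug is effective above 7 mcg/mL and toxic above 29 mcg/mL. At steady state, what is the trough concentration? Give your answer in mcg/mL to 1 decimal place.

The dosing interval is 2 half-lives, so f = 2^(−2) = 0.25.
Accumulation ratio R = 1/(1 − f) = 1/0.75 = 4/3.
Single-dose peak C₀ = D/Vd = 325/25 = 13 mcg/mL.
Steady-state peak Cmax,ss = C₀·R = 13 × 4/3 ≈ 17.333 mcg/mL.
Steady-state trough Cmin,ss = Cmax,ss·f ≈ 17.333 × 0.25 ≈ 4.333 mcg/mL.
Trough 4.3 mcg/mL vs MEC 7 mcg/mL: subtherapeutic.

4.3 mcg/mL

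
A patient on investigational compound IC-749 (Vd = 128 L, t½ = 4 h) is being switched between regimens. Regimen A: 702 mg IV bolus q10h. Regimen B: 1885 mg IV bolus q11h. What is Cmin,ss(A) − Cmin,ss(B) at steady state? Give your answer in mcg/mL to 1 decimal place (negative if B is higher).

Regimen A: f = (1/2)^(10/4) ≈ 0.1768; Cmin,ss = (702/128)·f/(1−f) ≈ 1.178 mcg/mL.
Regimen B: f = (1/2)^(11/4) ≈ 0.1487; Cmin,ss = (1885/128)·f/(1−f) ≈ 2.572 mcg/mL.
Difference ≈ 1.178 − 2.572 ≈ -1.394 mcg/mL.

-1.4 mcg/mL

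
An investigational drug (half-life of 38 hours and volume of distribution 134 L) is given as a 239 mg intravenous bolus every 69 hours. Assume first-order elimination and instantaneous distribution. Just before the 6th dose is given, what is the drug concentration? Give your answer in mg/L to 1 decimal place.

0.7 mg/L

f = (1/2)^(τ/t½) = (1/2)^(69/38) ≈ 0.2840.
C₀ = D/Vd = 239/134 ≈ 1.784 mg/L.
Before the 6th dose, 5 doses have been given. Superposition: Cmin = C₀·(f + f² + … + f^5).
≈ 1.784 × (0.2840 + 0.0807 + 0.0229 + 0.0065 + 0.0018) ≈ 1.784 × 0.3959 ≈ 0.706 mg/L.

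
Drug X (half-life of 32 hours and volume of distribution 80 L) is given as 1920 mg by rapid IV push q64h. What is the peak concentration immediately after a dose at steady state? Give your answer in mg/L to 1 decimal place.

32.0 mg/L

The dosing interval is 2 half-lives, so f = 2^(−2) = 0.25.
Accumulation ratio R = 1/(1 − f) = 1/0.75 = 4/3.
Single-dose peak C₀ = D/Vd = 1920/80 = 24 mg/L.
Steady-state peak Cmax,ss = C₀·R = 24 × 4/3 ≈ 32.000 mg/L.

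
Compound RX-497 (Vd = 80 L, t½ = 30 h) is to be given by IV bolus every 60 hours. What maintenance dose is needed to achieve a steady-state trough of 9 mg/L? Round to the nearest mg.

τ/t½ = 60/30 ≈ 2, so f = (1/2)^(60/30) ≈ 0.250000.
Cmin,ss = (D/Vd)·f/(1−f), so D = Cmin,ss·Vd·(1−f)/f.
D = 9 × 80 × (1−f)/f ≈ 9 × 80 × 3.00000 ≈ 2160.00 mg.

2160 mg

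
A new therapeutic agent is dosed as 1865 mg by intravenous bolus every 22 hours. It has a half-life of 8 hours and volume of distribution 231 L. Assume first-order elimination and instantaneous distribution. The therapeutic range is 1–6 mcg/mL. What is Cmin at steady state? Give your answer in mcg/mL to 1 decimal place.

τ/t½ = 22/8 ≈ 2.75, so fraction remaining f = (1/2)^(22/8) ≈ 0.1487.
Accumulation ratio R = 1/(1 − f) ≈ 1/0.8513 ≈ 1.1747.
Each bolus raises the concentration by D/Vd = 1865/231 ≈ 8.074 mcg/mL.
Cmax,ss = C₀/(1 − f) ≈ 8.074/0.8513 ≈ 9.484 mcg/mL.
Steady-state trough Cmin,ss = Cmax,ss·f ≈ 9.484 × 0.1487 ≈ 1.410 mcg/mL.
Trough 1.4 mcg/mL vs MEC 1 mcg/mL: adequate.

1.4 mcg/mL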